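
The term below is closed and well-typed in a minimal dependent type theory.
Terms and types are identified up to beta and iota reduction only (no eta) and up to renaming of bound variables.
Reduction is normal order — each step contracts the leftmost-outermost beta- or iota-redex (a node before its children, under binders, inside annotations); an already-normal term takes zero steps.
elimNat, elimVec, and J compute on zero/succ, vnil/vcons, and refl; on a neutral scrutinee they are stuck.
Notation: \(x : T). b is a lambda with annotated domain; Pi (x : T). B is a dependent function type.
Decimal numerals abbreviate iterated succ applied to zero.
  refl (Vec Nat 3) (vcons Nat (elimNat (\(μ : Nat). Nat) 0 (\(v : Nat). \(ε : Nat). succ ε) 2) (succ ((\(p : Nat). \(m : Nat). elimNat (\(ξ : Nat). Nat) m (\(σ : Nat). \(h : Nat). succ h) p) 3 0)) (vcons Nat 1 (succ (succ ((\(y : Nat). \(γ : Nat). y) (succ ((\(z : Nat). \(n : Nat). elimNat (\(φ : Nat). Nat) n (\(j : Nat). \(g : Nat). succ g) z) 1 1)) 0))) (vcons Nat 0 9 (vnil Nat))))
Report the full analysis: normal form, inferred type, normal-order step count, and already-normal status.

resulting normal form:
  refl (Vec Nat 3) (vcons Nat 2 4 (vcons Nat 1 5 (vcons Nat 0 9 (vnil Nat))))
inferred type:
  Eq (Vec Nat 3) (vcons Nat 2 4 (vcons Nat 1 5 (vcons Nat 0 9 (vnil Nat)))) (vcons Nat 2 4 (vcons Nat 1 5 (vcons Nat 0 9 (vnil Nat))))
reduction steps (normal order): 27
term was already normal: no
first redex: an elimNat iota-redex


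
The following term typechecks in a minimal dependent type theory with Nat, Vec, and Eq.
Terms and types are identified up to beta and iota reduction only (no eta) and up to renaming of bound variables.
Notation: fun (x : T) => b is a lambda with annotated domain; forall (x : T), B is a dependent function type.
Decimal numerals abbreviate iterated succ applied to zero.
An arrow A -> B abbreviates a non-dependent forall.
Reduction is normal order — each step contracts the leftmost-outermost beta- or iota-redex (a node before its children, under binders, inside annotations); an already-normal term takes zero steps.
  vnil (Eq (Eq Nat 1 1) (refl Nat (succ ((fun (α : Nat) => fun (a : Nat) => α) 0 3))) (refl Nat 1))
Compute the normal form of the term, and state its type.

resulting normal form:
  vnil (Eq (Eq Nat 1 1) (refl Nat 1) (refl Nat 1))
type:
  Vec (Eq (Eq Nat 1 1) (refl Nat 1) (refl Nat 1)) 0
observation: reduction starts at a beta-redex, and 2 normal-order steps reach the normal form.


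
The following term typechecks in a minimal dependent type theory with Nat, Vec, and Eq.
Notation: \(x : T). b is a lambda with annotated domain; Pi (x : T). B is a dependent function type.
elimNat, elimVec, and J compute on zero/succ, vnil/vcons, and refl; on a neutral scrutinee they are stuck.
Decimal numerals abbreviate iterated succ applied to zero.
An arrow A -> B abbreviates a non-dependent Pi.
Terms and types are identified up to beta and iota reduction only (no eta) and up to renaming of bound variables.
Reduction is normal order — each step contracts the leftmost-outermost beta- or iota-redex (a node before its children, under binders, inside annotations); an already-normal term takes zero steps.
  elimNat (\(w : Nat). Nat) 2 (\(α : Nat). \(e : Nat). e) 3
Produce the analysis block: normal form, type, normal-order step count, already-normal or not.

resulting normal form:
  2
inferred type:
  Nat
reduction steps (normal order): 10
started in normal form: no
first redex: an elimNat iota-redex


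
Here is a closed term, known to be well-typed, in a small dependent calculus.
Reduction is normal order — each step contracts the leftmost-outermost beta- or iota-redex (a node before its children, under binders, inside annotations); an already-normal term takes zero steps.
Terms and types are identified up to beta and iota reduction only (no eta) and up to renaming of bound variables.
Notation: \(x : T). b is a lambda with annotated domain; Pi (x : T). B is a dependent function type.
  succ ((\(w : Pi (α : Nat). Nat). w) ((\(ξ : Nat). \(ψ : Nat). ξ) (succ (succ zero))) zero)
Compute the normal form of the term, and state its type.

resulting normal form:
  succ (succ (succ zero))
type:
  Nat


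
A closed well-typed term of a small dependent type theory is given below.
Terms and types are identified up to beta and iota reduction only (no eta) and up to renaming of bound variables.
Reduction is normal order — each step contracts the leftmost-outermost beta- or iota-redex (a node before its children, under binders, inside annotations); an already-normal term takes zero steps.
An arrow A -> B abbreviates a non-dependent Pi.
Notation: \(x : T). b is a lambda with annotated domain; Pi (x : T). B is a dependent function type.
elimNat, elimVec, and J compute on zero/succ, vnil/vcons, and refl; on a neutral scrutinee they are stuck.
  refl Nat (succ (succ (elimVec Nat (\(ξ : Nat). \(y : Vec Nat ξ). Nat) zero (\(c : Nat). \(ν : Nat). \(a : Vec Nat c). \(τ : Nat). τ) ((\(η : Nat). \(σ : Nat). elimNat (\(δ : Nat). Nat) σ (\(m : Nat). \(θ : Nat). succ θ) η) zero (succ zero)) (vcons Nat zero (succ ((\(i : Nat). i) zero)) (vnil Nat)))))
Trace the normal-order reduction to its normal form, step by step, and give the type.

normal-order reduction:
  refl Nat (succ (succ (elimVec Nat (\(ξ : Nat). \(y : Vec Nat ξ). Nat) zero (\(c : Nat). \(ν : Nat). \(a : Vec Nat c). \(τ : Nat). τ) ((\(η : Nat). \(σ : Nat). elimNat (\(δ : Nat). Nat) σ (\(m : Nat). \(θ : Nat). succ θ) η) zero (succ zero)) (vcons Nat zero (succ ((\(i : Nat). i) zero)) (vnil Nat)))))
  ~> refl Nat (succ (succ ((\(ξ : Nat). \(y : Nat). \(c : Vec Nat ξ). \(ν : Nat). ν) zero (succ ((\(a : Nat). a) zero)) (vnil Nat) (elimVec Nat (\(τ : Nat). \(η : Vec Nat τ). Nat) zero (\(σ : Nat). \(δ : Nat). \(m : Vec Nat σ). \(θ : Nat). θ) zero (vnil Nat)))))
  ~> refl Nat (succ (succ ((\(ξ : Nat). \(y : Vec Nat zero). \(c : Nat). c) (succ ((\(ν : Nat). ν) zero)) (vnil Nat) (elimVec Nat (\(a : Nat). \(τ : Vec Nat a). Nat) zero (\(η : Nat). \(σ : Nat). \(δ : Vec Nat η). \(m : Nat). m) zero (vnil Nat)))))
  ~> refl Nat (succ (succ ((\(ξ : Vec Nat zero). \(y : Nat). y) (vnil Nat) (elimVec Nat (\(c : Nat). \(ν : Vec Nat c). Nat) zero (\(a : Nat). \(τ : Nat). \(η : Vec Nat a). \(σ : Nat). σ) zero (vnil Nat)))))
  ~> refl Nat (succ (succ ((\(ξ : Nat). ξ) (elimVec Nat (\(y : Nat). \(c : Vec Nat y). Nat) zero (\(ν : Nat). \(a : Nat). \(τ : Vec Nat ν). \(η : Nat). η) zero (vnil Nat)))))
  ~> refl Nat (succ (succ (elimVec Nat (\(ξ : Nat). \(y : Vec Nat ξ). Nat) zero (\(c : Nat). \(ν : Nat). \(a : Vec Nat c). \(τ : Nat). τ) zero (vnil Nat))))
  ~> refl Nat (succ (succ zero))
type:
  Eq Nat (succ (succ zero)) (succ (succ zero))


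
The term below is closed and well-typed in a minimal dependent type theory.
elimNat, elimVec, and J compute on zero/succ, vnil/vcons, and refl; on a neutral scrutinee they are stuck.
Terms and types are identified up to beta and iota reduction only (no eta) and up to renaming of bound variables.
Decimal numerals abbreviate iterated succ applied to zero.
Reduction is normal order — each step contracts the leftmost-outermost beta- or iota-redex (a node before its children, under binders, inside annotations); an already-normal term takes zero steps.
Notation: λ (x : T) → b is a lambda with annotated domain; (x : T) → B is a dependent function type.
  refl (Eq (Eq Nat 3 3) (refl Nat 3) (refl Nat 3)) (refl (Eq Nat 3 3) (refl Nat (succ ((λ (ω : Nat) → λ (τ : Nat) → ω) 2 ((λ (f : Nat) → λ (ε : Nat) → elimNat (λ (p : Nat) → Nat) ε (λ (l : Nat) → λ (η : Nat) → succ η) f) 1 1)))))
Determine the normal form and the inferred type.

resulting normal form:
  refl (Eq (Eq Nat 3 3) (refl Nat 3) (refl Nat 3)) (refl (Eq Nat 3 3) (refl Nat 3))
inferred type:
  Eq (Eq (Eq Nat 3 3) (refl Nat 3) (refl Nat 3)) (refl (Eq Nat 3 3) (refl Nat 3)) (refl (Eq Nat 3 3) (refl Nat 3))


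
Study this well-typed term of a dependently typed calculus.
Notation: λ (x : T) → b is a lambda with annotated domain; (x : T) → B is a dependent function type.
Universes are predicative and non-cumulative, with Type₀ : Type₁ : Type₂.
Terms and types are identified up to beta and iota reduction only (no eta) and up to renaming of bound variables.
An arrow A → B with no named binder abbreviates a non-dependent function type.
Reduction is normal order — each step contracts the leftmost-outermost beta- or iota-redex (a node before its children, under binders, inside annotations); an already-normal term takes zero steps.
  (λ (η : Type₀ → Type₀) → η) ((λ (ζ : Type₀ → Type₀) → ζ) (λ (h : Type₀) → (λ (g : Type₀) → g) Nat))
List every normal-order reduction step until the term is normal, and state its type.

normal-order reduction:
  (λ (η : Type₀ → Type₀) → η) ((λ (ζ : Type₀ → Type₀) → ζ) (λ (h : Type₀) → (λ (g : Type₀) → g) Nat))
  ~> (λ (η : Type₀ → Type₀) → η) (λ (ζ : Type₀) → (λ (h : Type₀) → h) Nat)
  ~> λ (η : Type₀) → (λ (ζ : Type₀) → ζ) Nat
  ~> λ (η : Type₀) → Nat
inferred type:
  Type₀ → Type₀


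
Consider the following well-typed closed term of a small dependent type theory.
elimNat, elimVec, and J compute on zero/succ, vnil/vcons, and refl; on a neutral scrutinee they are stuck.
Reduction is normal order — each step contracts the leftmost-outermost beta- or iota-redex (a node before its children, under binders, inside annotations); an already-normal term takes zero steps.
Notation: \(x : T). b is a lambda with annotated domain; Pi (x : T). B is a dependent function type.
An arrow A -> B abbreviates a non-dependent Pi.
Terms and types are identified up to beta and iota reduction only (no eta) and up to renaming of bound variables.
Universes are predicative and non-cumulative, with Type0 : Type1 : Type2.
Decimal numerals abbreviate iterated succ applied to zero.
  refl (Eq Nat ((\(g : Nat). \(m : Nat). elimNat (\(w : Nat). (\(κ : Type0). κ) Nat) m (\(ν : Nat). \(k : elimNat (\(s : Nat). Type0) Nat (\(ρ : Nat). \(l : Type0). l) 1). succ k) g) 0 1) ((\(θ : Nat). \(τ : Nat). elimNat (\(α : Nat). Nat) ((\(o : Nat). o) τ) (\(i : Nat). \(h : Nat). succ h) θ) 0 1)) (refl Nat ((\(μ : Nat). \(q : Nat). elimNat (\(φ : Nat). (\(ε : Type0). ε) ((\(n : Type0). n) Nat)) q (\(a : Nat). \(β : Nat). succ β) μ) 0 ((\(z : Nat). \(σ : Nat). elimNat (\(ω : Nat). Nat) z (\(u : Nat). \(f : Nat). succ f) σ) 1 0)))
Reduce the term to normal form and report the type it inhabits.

resulting normal form:
  refl (Eq Nat 1 1) (refl Nat 1)
inferred type:
  Eq (Eq Nat 1 1) (refl Nat 1) (refl Nat 1)
observation: the first redex contracted is a beta-redex; the normal form is reached in 13 normal-order steps.


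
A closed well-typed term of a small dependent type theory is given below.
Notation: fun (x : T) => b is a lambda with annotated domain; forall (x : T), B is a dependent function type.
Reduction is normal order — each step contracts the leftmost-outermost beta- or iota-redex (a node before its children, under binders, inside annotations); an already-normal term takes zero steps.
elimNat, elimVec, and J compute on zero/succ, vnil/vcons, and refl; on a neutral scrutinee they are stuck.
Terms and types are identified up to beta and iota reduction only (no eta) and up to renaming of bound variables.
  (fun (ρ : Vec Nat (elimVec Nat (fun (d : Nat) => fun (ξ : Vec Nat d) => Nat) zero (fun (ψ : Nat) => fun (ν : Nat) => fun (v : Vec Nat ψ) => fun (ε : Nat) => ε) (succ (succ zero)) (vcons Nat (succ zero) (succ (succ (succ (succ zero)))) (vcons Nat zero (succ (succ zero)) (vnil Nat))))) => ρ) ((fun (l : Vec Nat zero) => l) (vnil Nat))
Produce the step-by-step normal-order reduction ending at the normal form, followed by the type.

reduction (normal order):
  (fun (ρ : Vec Nat (elimVec Nat (fun (d : Nat) => fun (ξ : Vec Nat d) => Nat) zero (fun (ψ : Nat) => fun (ν : Nat) => fun (v : Vec Nat ψ) => fun (ε : Nat) => ε) (succ (succ zero)) (vcons Nat (succ zero) (succ (succ (succ (succ zero)))) (vcons Nat zero (succ (succ zero)) (vnil Nat))))) => ρ) ((fun (l : Vec Nat zero) => l) (vnil Nat))
  ~> (fun (ρ : Vec Nat zero) => ρ) (vnil Nat)
  ~> vnil Nat
the term's type:
  Vec Nat zero


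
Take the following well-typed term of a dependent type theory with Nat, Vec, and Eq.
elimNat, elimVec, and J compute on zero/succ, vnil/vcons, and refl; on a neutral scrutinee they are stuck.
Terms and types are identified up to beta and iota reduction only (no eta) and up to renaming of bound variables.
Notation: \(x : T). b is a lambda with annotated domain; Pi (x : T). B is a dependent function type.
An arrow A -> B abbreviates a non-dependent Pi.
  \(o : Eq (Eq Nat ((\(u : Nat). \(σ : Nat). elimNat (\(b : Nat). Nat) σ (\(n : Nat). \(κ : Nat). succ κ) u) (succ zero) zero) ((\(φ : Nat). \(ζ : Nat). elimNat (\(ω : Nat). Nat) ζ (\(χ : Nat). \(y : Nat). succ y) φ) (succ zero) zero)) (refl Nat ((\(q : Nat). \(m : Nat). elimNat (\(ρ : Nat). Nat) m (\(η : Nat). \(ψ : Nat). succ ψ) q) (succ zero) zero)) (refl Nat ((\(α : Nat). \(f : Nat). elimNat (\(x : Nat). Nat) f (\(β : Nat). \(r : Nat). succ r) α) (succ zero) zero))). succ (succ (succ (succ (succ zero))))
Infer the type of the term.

inferred type:
  Eq (Eq Nat (succ zero) (succ zero)) (refl Nat (succ zero)) (refl Nat (succ zero)) -> Nat


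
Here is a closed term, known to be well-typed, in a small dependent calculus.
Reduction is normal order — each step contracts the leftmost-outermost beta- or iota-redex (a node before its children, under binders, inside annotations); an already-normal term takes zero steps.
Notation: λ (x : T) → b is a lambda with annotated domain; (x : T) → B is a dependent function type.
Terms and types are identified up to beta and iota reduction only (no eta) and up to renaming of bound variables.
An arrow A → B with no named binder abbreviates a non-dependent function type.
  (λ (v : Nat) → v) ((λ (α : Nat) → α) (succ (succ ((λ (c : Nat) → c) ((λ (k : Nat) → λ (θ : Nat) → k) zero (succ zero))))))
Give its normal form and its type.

resulting normal form:
  succ (succ zero)
the term's type:
  Nat
observation: the term reaches its normal form after 5 normal-order steps.


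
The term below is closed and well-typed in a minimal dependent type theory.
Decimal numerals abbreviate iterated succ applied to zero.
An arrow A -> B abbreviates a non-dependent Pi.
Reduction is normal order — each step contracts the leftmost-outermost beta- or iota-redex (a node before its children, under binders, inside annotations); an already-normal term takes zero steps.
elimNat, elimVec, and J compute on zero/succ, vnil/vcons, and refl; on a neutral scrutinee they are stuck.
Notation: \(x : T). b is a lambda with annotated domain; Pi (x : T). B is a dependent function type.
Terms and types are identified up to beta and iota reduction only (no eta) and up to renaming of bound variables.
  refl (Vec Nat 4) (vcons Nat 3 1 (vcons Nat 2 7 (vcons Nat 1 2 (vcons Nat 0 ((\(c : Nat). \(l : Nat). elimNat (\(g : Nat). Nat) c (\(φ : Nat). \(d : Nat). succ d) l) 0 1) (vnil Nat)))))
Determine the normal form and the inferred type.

reduced normal form:
  refl (Vec Nat 4) (vcons Nat 3 1 (vcons Nat 2 7 (vcons Nat 1 2 (vcons Nat 0 1 (vnil Nat)))))
type:
  Eq (Vec Nat 4) (vcons Nat 3 1 (vcons Nat 2 7 (vcons Nat 1 2 (vcons Nat 0 1 (vnil Nat))))) (vcons Nat 3 1 (vcons Nat 2 7 (vcons Nat 1 2 (vcons Nat 0 1 (vnil Nat)))))
observation: 6 normal-order steps normalize the term, beginning with a beta-redex.


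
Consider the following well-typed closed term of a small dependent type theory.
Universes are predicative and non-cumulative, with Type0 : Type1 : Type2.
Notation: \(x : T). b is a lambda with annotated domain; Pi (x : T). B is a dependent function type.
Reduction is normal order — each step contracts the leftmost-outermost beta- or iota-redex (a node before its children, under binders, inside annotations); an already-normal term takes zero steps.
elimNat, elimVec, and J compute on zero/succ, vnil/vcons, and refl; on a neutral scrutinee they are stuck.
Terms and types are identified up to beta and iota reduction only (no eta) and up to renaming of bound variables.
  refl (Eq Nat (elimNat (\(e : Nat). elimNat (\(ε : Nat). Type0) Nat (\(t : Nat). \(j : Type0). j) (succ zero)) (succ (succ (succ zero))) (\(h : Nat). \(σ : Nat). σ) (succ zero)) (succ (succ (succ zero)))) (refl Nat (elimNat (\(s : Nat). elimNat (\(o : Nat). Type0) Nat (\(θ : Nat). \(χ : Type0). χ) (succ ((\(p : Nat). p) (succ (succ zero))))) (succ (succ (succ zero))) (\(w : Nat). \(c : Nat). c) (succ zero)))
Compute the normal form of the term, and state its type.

resulting normal form:
  refl (Eq Nat (succ (succ (succ zero))) (succ (succ (succ zero)))) (refl Nat (succ (succ (succ zero))))
inferred type:
  Eq (Eq Nat (succ (succ (succ zero))) (succ (succ (succ zero)))) (refl Nat (succ (succ (succ zero)))) (refl Nat (succ (succ (succ zero))))


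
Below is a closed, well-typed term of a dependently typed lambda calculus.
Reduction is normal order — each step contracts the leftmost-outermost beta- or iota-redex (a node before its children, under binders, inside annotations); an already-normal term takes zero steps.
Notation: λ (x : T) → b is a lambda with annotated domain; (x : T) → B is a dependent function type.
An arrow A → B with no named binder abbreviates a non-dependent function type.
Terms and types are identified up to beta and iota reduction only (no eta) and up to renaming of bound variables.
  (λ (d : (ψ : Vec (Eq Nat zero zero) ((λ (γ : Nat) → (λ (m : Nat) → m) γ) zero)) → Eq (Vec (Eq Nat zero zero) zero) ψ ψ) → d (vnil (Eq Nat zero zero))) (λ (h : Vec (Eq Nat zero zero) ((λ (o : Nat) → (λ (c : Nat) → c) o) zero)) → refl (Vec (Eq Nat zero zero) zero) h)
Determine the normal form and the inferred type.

reduced normal form:
  refl (Vec (Eq Nat zero zero) zero) (vnil (Eq Nat zero zero))
the term's type:
  Eq (Vec (Eq Nat zero zero) zero) (vnil (Eq Nat zero zero)) (vnil (Eq Nat zero zero))


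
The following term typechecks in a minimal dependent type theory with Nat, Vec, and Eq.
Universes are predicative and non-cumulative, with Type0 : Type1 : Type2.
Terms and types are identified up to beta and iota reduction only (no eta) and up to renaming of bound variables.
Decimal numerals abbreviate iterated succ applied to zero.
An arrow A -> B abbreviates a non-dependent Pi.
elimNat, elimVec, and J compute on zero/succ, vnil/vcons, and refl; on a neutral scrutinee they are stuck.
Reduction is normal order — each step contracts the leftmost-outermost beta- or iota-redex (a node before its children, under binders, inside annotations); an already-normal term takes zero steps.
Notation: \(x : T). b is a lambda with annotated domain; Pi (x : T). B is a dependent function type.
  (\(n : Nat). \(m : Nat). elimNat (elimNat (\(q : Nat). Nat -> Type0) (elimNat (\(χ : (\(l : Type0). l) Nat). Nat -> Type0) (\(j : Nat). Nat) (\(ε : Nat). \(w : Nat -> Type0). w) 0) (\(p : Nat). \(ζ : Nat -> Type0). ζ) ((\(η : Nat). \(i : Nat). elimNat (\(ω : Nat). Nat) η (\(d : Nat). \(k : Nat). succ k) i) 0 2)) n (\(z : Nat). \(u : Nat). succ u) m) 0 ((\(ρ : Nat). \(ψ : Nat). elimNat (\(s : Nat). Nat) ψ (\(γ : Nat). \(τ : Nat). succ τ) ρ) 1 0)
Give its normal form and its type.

resulting normal form:
  1
inferred type:
  Nat


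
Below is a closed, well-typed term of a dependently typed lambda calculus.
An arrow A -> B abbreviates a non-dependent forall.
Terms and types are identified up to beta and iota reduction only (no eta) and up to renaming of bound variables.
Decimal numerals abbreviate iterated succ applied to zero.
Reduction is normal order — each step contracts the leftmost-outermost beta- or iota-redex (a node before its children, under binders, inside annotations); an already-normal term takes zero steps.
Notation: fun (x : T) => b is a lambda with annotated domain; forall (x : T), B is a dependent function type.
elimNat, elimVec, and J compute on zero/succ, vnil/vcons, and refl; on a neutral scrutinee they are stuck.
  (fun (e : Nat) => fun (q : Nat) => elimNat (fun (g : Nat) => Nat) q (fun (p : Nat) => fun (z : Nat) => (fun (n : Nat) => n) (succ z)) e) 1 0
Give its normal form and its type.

resulting normal form:
  1
the term's type:
  Nat


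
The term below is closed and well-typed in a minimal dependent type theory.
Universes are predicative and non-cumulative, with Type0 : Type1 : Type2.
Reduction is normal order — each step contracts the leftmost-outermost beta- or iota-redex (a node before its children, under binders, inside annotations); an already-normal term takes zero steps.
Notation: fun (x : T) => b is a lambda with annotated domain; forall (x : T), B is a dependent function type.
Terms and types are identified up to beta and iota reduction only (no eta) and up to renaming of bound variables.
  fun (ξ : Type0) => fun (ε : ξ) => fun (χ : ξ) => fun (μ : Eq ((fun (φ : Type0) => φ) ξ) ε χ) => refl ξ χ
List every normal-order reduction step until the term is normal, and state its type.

normal-order reduction:
  fun (ξ : Type0) => fun (ε : ξ) => fun (χ : ξ) => fun (μ : Eq ((fun (φ : Type0) => φ) ξ) ε χ) => refl ξ χ
  ~> fun (ξ : Type0) => fun (ε : ξ) => fun (χ : ξ) => fun (μ : Eq ξ ε χ) => refl ξ χ
type:
  forall (ξ : Type0), forall (ε : ξ), forall (χ : ξ), forall (μ : Eq ξ ε χ), Eq ξ χ χ


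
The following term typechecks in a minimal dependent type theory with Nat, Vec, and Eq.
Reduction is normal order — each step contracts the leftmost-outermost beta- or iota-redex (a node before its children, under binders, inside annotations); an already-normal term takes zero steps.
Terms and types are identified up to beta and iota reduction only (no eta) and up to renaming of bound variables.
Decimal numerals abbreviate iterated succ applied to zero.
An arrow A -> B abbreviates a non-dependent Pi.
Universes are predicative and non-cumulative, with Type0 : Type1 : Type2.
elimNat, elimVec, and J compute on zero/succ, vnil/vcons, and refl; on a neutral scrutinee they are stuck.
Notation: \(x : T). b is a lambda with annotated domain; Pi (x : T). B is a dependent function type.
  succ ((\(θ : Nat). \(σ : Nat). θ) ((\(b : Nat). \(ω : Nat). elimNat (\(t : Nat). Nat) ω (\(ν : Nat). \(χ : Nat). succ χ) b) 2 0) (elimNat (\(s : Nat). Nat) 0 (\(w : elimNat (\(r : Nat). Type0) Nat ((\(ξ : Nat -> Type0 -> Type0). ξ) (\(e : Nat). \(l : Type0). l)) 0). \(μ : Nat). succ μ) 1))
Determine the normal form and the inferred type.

normal form:
  3
inferred type:
  Nat
observation: contracting a beta-redex first, the term normalizes in 11 steps.


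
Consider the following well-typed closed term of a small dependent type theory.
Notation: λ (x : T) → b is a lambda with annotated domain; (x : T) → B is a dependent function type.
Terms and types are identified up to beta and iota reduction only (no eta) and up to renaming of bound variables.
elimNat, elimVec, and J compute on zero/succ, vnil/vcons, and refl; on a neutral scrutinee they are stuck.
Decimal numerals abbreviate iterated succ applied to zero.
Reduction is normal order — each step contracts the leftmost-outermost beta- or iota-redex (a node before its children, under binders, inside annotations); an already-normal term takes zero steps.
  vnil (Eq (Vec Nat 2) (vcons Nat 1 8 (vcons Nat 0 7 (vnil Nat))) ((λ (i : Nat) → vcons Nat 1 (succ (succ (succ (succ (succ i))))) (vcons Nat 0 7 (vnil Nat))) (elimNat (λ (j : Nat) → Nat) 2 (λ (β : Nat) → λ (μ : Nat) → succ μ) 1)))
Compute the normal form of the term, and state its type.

normal form:
  vnil (Eq (Vec Nat 2) (vcons Nat 1 8 (vcons Nat 0 7 (vnil Nat))) (vcons Nat 1 8 (vcons Nat 0 7 (vnil Nat))))
the term's type:
  Vec (Eq (Vec Nat 2) (vcons Nat 1 8 (vcons Nat 0 7 (vnil Nat))) (vcons Nat 1 8 (vcons Nat 0 7 (vnil Nat)))) 0
observation: the term reaches its normal form after 5 normal-order steps.


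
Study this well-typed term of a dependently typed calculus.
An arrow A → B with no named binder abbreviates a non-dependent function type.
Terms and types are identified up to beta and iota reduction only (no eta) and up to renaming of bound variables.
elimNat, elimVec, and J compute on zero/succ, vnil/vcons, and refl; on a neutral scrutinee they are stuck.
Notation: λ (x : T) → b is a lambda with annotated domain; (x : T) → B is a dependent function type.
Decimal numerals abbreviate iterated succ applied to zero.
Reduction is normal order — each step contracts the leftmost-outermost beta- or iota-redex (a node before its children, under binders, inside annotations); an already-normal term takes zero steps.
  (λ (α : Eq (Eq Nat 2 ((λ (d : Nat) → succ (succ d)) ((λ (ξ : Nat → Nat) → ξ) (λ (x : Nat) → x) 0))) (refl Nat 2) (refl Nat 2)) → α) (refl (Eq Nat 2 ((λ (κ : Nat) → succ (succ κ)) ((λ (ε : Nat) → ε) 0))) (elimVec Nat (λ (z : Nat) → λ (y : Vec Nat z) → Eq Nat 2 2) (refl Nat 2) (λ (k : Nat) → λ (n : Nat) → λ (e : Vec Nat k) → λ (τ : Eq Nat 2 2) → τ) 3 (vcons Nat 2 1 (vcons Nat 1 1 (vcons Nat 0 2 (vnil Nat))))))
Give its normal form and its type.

reduced normal form:
  refl (Eq Nat 2 2) (refl Nat 2)
the term's type:
  Eq (Eq Nat 2 2) (refl Nat 2) (refl Nat 2)


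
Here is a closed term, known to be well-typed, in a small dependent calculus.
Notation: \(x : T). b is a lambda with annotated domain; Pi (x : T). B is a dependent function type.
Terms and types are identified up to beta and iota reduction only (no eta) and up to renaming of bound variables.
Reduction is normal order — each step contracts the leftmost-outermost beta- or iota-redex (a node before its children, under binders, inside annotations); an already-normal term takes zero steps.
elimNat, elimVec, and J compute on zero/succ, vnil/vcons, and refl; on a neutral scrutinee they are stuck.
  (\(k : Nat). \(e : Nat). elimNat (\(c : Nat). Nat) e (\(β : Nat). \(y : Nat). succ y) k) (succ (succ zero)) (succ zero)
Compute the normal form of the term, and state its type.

normal form:
  succ (succ (succ zero))
type:
  Nat
observation: reduction starts at a beta-redex, and 9 normal-order steps reach the normal form.


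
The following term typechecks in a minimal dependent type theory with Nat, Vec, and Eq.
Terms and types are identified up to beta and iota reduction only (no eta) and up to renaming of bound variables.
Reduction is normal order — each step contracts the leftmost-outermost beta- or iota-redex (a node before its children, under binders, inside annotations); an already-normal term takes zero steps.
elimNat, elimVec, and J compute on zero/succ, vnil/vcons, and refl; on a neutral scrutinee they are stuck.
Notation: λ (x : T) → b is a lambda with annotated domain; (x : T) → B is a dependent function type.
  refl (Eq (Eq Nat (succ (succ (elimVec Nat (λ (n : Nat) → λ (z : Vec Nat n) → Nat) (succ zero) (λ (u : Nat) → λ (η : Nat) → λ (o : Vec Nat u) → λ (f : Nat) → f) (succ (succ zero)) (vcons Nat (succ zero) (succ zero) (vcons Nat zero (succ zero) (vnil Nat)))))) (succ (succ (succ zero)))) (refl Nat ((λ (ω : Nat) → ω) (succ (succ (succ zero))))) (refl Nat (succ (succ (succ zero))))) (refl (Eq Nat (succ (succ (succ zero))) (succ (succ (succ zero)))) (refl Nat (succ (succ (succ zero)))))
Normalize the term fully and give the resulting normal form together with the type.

resulting normal form:
  refl (Eq (Eq Nat (succ (succ (succ zero))) (succ (succ (succ zero)))) (refl Nat (succ (succ (succ zero)))) (refl Nat (succ (succ (succ zero))))) (refl (Eq Nat (succ (succ (succ zero))) (succ (succ (succ zero)))) (refl Nat (succ (succ (succ zero)))))
type:
  Eq (Eq (Eq Nat (succ (succ (succ zero))) (succ (succ (succ zero)))) (refl Nat (succ (succ (succ zero)))) (refl Nat (succ (succ (succ zero))))) (refl (Eq Nat (succ (succ (succ zero))) (succ (succ (succ zero)))) (refl Nat (succ (succ (succ zero))))) (refl (Eq Nat (succ (succ (succ zero))) (succ (succ (succ zero)))) (refl Nat (succ (succ (succ zero)))))
observation: reduction starts at an elimVec iota-redex, and 12 normal-order steps reach the normal form.


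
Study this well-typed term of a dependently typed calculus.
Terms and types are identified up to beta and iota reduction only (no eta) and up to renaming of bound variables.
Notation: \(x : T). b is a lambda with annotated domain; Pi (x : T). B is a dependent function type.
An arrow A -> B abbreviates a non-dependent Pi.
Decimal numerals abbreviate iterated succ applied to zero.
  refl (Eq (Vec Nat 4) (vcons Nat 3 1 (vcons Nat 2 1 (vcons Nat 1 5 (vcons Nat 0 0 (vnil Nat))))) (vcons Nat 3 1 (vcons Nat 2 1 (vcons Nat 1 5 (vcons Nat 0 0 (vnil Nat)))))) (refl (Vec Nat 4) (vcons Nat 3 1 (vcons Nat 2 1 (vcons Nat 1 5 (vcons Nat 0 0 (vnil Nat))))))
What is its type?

inferred type:
  Eq (Eq (Vec Nat 4) (vcons Nat 3 1 (vcons Nat 2 1 (vcons Nat 1 5 (vcons Nat 0 0 (vnil Nat))))) (vcons Nat 3 1 (vcons Nat 2 1 (vcons Nat 1 5 (vcons Nat 0 0 (vnil Nat)))))) (refl (Vec Nat 4) (vcons Nat 3 1 (vcons Nat 2 1 (vcons Nat 1 5 (vcons Nat 0 0 (vnil Nat)))))) (refl (Vec Nat 4) (vcons Nat 3 1 (vcons Nat 2 1 (vcons Nat 1 5 (vcons Nat 0 0 (vnil Nat))))))


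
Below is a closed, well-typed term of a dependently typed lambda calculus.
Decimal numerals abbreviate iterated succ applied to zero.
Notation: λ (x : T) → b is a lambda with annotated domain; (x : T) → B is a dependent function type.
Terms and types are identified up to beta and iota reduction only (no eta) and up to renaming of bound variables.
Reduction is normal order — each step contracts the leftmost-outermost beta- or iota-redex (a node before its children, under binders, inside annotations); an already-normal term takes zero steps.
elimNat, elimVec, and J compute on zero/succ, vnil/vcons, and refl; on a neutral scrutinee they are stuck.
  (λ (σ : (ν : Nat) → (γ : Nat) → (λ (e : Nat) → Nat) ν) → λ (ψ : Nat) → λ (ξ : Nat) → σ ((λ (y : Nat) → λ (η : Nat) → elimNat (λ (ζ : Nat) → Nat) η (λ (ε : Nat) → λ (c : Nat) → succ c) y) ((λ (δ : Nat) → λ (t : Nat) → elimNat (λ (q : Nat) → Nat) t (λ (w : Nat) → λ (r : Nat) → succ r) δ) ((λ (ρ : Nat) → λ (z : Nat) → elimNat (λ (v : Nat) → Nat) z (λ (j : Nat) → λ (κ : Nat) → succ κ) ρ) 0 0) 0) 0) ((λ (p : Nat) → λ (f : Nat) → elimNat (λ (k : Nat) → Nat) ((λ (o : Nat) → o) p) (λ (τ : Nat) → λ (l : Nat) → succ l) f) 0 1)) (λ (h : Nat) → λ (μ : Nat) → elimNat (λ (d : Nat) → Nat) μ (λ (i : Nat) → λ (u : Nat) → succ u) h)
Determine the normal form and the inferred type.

reduced normal form:
  λ (σ : Nat) → λ (ν : Nat) → 1
the term's type:
  (σ : Nat) → (ν : Nat) → Nat
observation: the term reaches its normal form after 20 normal-order steps.


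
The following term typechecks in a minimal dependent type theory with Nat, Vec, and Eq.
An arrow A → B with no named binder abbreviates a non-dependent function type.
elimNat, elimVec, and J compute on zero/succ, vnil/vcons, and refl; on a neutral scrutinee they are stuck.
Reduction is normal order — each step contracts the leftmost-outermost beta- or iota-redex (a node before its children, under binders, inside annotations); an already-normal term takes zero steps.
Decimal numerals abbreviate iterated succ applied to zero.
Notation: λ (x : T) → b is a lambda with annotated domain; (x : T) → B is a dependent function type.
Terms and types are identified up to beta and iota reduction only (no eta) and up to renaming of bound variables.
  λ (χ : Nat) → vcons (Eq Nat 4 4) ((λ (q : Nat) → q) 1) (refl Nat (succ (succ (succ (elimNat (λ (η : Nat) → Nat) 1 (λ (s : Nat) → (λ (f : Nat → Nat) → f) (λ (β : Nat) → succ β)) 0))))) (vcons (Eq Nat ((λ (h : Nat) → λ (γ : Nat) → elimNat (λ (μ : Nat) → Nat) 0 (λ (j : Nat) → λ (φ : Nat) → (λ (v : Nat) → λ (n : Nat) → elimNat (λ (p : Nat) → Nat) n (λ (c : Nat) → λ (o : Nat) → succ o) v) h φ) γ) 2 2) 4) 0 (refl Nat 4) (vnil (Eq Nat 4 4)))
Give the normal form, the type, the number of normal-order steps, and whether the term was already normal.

resulting normal form:
  λ (χ : Nat) → vcons (Eq Nat 4 4) 1 (refl Nat 4) (vcons (Eq Nat 4 4) 0 (refl Nat 4) (vnil (Eq Nat 4 4)))
the term's type:
  Nat → Vec (Eq Nat 4 4) 2
steps to reach normal form (normal order): 29
already normal: no
first contracted redex: a beta-redex


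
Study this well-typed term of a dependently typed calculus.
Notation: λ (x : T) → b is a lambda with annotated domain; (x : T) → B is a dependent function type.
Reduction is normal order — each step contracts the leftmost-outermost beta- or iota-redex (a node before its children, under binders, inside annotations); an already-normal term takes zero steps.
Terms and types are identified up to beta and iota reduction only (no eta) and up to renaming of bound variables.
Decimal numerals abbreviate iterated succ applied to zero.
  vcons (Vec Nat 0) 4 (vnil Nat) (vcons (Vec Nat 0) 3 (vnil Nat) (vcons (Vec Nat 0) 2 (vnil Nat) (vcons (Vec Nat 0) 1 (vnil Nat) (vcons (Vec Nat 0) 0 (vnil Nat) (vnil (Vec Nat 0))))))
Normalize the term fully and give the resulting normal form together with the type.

normal form:
  vcons (Vec Nat 0) 4 (vnil Nat) (vcons (Vec Nat 0) 3 (vnil Nat) (vcons (Vec Nat 0) 2 (vnil Nat) (vcons (Vec Nat 0) 1 (vnil Nat) (vcons (Vec Nat 0) 0 (vnil Nat) (vnil (Vec Nat 0))))))
type:
  Vec (Vec Nat 0) 5


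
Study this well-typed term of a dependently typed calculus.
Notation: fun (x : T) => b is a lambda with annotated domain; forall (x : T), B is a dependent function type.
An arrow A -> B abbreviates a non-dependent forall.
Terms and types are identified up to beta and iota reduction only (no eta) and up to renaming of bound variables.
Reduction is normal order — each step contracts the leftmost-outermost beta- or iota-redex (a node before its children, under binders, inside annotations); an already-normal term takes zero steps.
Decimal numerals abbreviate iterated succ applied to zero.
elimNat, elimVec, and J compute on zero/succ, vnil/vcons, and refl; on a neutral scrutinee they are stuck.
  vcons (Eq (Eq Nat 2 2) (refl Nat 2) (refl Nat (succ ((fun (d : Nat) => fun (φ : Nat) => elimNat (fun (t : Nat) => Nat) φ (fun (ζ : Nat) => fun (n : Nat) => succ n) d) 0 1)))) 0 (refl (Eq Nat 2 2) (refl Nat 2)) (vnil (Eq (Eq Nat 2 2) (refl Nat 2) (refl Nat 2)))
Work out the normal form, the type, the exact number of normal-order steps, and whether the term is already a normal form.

normal form:
  vcons (Eq (Eq Nat 2 2) (refl Nat 2) (refl Nat 2)) 0 (refl (Eq Nat 2 2) (refl Nat 2)) (vnil (Eq (Eq Nat 2 2) (refl Nat 2) (refl Nat 2)))
type:
  Vec (Eq (Eq Nat 2 2) (refl Nat 2) (refl Nat 2)) 1
steps to reach normal form (normal order): 3
term was already normal: no
first contracted redex: a beta-redex


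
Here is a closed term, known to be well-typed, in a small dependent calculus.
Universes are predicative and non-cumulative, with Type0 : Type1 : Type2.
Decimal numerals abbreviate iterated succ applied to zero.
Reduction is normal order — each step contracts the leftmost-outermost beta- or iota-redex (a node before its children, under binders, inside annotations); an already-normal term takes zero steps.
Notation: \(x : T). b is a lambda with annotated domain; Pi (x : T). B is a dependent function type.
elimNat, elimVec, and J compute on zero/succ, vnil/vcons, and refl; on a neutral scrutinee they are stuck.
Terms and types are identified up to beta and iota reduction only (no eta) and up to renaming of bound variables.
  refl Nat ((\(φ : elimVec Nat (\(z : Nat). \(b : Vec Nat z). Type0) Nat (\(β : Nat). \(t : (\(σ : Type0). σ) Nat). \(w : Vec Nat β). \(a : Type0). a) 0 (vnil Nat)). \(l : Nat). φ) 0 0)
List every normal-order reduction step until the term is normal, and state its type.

normal-order reduction:
  refl Nat ((\(φ : elimVec Nat (\(z : Nat). \(b : Vec Nat z). Type0) Nat (\(β : Nat). \(t : (\(σ : Type0). σ) Nat). \(w : Vec Nat β). \(a : Type0). a) 0 (vnil Nat)). \(l : Nat). φ) 0 0)
  ~> refl Nat ((\(φ : Nat). 0) 0)
  ~> refl Nat 0
inferred type:
  Eq Nat 0 0


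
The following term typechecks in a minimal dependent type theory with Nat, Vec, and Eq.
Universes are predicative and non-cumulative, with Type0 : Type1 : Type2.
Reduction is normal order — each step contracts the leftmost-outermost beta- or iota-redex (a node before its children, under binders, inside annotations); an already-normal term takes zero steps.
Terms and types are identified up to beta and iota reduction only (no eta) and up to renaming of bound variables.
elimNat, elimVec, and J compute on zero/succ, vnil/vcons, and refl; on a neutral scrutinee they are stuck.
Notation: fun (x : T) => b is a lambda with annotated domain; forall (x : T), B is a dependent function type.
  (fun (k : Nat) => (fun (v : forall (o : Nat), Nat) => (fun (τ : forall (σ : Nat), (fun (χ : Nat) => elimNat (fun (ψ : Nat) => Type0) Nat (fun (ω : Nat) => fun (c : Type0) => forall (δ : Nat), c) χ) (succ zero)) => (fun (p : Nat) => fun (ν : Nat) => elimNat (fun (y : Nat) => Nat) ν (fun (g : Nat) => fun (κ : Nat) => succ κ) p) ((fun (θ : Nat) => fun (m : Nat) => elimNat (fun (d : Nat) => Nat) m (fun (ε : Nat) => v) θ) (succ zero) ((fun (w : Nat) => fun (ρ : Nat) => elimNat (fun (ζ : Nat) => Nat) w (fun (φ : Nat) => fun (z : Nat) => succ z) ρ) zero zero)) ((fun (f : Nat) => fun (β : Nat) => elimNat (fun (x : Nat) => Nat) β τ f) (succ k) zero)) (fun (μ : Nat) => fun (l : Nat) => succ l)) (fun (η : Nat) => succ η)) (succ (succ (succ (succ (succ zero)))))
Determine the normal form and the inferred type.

normal form:
  succ (succ (succ (succ (succ (succ (succ zero))))))
inferred type:
  Nat


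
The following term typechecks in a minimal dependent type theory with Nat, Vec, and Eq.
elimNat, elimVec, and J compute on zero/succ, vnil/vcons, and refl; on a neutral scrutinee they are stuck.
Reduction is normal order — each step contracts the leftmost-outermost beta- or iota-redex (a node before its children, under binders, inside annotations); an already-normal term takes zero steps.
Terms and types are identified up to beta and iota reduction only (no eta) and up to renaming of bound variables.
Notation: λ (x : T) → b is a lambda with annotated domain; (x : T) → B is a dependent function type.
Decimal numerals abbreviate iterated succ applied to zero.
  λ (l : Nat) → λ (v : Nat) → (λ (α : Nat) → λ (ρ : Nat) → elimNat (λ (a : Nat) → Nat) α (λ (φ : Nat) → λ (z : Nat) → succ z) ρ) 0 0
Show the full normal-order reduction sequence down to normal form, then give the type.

normal-order reduction sequence:
  λ (l : Nat) → λ (v : Nat) → (λ (α : Nat) → λ (ρ : Nat) → elimNat (λ (a : Nat) → Nat) α (λ (φ : Nat) → λ (z : Nat) → succ z) ρ) 0 0
  ~> λ (l : Nat) → λ (v : Nat) → (λ (α : Nat) → elimNat (λ (ρ : Nat) → Nat) 0 (λ (a : Nat) → λ (φ : Nat) → succ φ) α) 0
  ~> λ (l : Nat) → λ (v : Nat) → elimNat (λ (α : Nat) → Nat) 0 (λ (ρ : Nat) → λ (a : Nat) → succ a) 0
  ~> λ (l : Nat) → λ (v : Nat) → 0
the term's type:
  (l : Nat) → (v : Nat) → Nat


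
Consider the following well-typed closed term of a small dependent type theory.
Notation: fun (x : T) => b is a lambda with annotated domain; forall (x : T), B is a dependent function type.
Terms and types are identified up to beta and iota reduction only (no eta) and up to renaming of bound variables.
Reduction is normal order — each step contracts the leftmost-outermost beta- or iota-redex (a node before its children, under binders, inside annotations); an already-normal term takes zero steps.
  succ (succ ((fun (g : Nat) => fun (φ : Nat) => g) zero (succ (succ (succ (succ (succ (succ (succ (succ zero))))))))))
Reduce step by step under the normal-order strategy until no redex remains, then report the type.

normal-order reduction sequence:
  succ (succ ((fun (g : Nat) => fun (φ : Nat) => g) zero (succ (succ (succ (succ (succ (succ (succ (succ zero))))))))))
  ~> succ (succ ((fun (g : Nat) => zero) (succ (succ (succ (succ (succ (succ (succ (succ zero))))))))))
  ~> succ (succ zero)
the term's type:
  Nat
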